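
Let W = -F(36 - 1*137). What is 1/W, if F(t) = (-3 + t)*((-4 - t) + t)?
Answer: -1/416 ≈ -0.0024038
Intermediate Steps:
F(t) = 12 - 4*t (F(t) = (-3 + t)*(-4) = 12 - 4*t)
W = -416 (W = -(12 - 4*(36 - 1*137)) = -(12 - 4*(36 - 137)) = -(12 - 4*(-101)) = -(12 + 404) = -1*416 = -416)
1/W = 1/(-416) = -1/416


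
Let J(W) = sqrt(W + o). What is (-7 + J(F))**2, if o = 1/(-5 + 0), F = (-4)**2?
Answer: (35 - sqrt(395))**2/25 ≈ 9.1511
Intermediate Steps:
F = 16
o = -1/5 (o = 1/(-5) = -1/5 ≈ -0.20000)
J(W) = sqrt(-1/5 + W) (J(W) = sqrt(W - 1/5) = sqrt(-1/5 + W))
(-7 + J(F))**2 = (-7 + sqrt(-5 + 25*16)/5)**2 = (-7 + sqrt(-5 + 400)/5)**2 = (-7 + sqrt(395)/5)**2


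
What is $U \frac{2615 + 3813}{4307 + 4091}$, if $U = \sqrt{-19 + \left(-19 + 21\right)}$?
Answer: $\frac{3214 i \sqrt{17}}{4199} \approx 3.1559 i$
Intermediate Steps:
$U = i \sqrt{17}$ ($U = \sqrt{-19 + 2} = \sqrt{-17} = i \sqrt{17} \approx 4.1231 i$)
$U \frac{2615 + 3813}{4307 + 4091} = i \sqrt{17} \frac{2615 + 3813}{4307 + 4091} = i \sqrt{17} \cdot \frac{6428}{8398} = i \sqrt{17} \cdot 6428 \cdot \frac{1}{8398} = i \sqrt{17} \cdot \frac{3214}{4199} = \frac{3214 i \sqrt{17}}{4199}$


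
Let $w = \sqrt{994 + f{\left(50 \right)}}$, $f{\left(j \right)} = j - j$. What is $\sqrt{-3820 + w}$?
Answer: $\sqrt{-3820 + \sqrt{994}} \approx 61.551 i$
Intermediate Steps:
$f{\left(j \right)} = 0$
$w = \sqrt{994}$ ($w = \sqrt{994 + 0} = \sqrt{994} \approx 31.528$)
$\sqrt{-3820 + w} = \sqrt{-3820 + \sqrt{994}}$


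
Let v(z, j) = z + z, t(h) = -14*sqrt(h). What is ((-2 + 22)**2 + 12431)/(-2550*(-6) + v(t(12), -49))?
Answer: 16359525/19506716 + 29939*sqrt(3)/9753358 ≈ 0.84398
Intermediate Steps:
v(z, j) = 2*z
((-2 + 22)**2 + 12431)/(-2550*(-6) + v(t(12), -49)) = ((-2 + 22)**2 + 12431)/(-2550*(-6) + 2*(-28*sqrt(3))) = (20**2 + 12431)/(15300 + 2*(-28*sqrt(3))) = (400 + 12431)/(15300 + 2*(-28*sqrt(3))) = 12831/(15300 - 56*sqrt(3))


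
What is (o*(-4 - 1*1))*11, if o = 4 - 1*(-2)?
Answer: -330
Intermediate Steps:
o = 6 (o = 4 + 2 = 6)
(o*(-4 - 1*1))*11 = (6*(-4 - 1*1))*11 = (6*(-4 - 1))*11 = (6*(-5))*11 = -30*11 = -330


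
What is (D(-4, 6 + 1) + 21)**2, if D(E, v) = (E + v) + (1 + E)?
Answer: 441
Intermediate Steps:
D(E, v) = 1 + v + 2*E
(D(-4, 6 + 1) + 21)**2 = ((1 + (6 + 1) + 2*(-4)) + 21)**2 = ((1 + 7 - 8) + 21)**2 = (0 + 21)**2 = 21**2 = 441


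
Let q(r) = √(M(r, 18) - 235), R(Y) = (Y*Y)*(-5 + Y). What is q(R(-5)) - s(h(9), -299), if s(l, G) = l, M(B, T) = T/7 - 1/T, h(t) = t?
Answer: -9 + I*√410102/42 ≈ -9.0 + 15.247*I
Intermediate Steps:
M(B, T) = -1/T + T/7 (M(B, T) = T*(⅐) - 1/T = T/7 - 1/T = -1/T + T/7)
R(Y) = Y²*(-5 + Y)
q(r) = I*√410102/42 (q(r) = √((-1/18 + (⅐)*18) - 235) = √((-1*1/18 + 18/7) - 235) = √((-1/18 + 18/7) - 235) = √(317/126 - 235) = √(-29293/126) = I*√410102/42)
q(R(-5)) - s(h(9), -299) = I*√410102/42 - 1*9 = I*√410102/42 - 9 = -9 + I*√410102/42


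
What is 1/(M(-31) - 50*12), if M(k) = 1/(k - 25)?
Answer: -56/33601 ≈ -0.0016666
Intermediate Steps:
M(k) = 1/(-25 + k)
1/(M(-31) - 50*12) = 1/(1/(-25 - 31) - 50*12) = 1/(1/(-56) - 600) = 1/(-1/56 - 600) = 1/(-33601/56) = -56/33601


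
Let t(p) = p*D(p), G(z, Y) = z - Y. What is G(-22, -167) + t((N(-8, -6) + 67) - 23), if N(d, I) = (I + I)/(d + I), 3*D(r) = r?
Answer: 119911/147 ≈ 815.72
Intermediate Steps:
D(r) = r/3
N(d, I) = 2*I/(I + d) (N(d, I) = (2*I)/(I + d) = 2*I/(I + d))
t(p) = p**2/3 (t(p) = p*(p/3) = p**2/3)
G(-22, -167) + t((N(-8, -6) + 67) - 23) = (-22 - 1*(-167)) + ((2*(-6)/(-6 - 8) + 67) - 23)**2/3 = (-22 + 167) + ((2*(-6)/(-14) + 67) - 23)**2/3 = 145 + ((2*(-6)*(-1/14) + 67) - 23)**2/3 = 145 + ((6/7 + 67) - 23)**2/3 = 145 + (475/7 - 23)**2/3 = 145 + (314/7)**2/3 = 145 + (1/3)*(98596/49) = 145 + 98596/147 = 119911/147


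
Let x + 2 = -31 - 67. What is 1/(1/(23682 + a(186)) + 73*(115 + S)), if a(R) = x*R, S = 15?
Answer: 5082/48228181 ≈ 0.00010537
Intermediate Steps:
x = -100 (x = -2 + (-31 - 67) = -2 - 98 = -100)
a(R) = -100*R
1/(1/(23682 + a(186)) + 73*(115 + S)) = 1/(1/(23682 - 100*186) + 73*(115 + 15)) = 1/(1/(23682 - 18600) + 73*130) = 1/(1/5082 + 9490) = 1/(48228181/5082) = 5082/48228181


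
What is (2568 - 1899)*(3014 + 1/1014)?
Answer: 681531931/338 ≈ 2.0164e+6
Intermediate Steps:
(2568 - 1899)*(3014 + 1/1014) = 669*(3014 + 1/1014) = 669*(3056197/1014) = 681531931/338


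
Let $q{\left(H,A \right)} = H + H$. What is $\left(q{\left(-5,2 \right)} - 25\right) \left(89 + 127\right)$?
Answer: $-7560$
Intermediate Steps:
$q{\left(H,A \right)} = 2 H$
$\left(q{\left(-5,2 \right)} - 25\right) \left(89 + 127\right) = \left(2 \left(-5\right) - 25\right) \left(89 + 127\right) = \left(-10 - 25\right) 216 = \left(-35\right) 216 = -7560$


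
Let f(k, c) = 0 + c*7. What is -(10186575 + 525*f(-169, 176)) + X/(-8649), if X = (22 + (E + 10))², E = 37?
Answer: -10410873904/961 ≈ -1.0833e+7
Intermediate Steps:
f(k, c) = 7*c (f(k, c) = 0 + 7*c = 7*c)
X = 4761 (X = (22 + (37 + 10))² = (22 + 47)² = 69² = 4761)
-(10186575 + 525*f(-169, 176)) + X/(-8649) = -525/(1/(7*176 + 19403)) + 4761/(-8649) = -525/(1/(1232 + 19403)) + 4761*(-1/8649) = -525/(1/20635) - 529/961 = -525/1/20635 - 529/961 = -525*20635 - 529/961 = -10833375 - 529/961 = -10410873904/961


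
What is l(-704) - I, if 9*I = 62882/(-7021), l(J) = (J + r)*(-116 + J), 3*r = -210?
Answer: 40104857402/63189 ≈ 6.3468e+5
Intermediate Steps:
r = -70 (r = (⅓)*(-210) = -70)
l(J) = (-116 + J)*(-70 + J) (l(J) = (J - 70)*(-116 + J) = (-70 + J)*(-116 + J) = (-116 + J)*(-70 + J))
I = -62882/63189 (I = (62882/(-7021))/9 = (62882*(-1/7021))/9 = (⅑)*(-62882/7021) = -62882/63189 ≈ -0.99514)
l(-704) - I = (8120 + (-704)² - 186*(-704)) - 1*(-62882/63189) = (8120 + 495616 + 130944) + 62882/63189 = 634680 + 62882/63189 = 40104857402/63189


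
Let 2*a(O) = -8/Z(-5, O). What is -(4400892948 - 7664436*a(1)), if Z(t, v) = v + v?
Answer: -4416221820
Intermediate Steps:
Z(t, v) = 2*v
a(O) = -2/O (a(O) = (-8*1/(2*O))/2 = (-4/O)/2 = -2/O)
-(4400892948 - 7664436*a(1)) = -65508/(1/(((-2/1 - 1*(-20)) + 66)*(-117) + 77243)) = -65508/(1/(((-2*1 + 20) + 66)*(-117) + 77243)) = -65508/(1/(((-2 + 20) + 66)*(-117) + 77243)) = -65508/(1/((18 + 66)*(-117) + 77243)) = -65508/(1/(84*(-117) + 77243)) = -65508/(1/(-9828 + 77243)) = -65508/(1/67415) = -65508/1/67415 = -65508*67415 = -4416221820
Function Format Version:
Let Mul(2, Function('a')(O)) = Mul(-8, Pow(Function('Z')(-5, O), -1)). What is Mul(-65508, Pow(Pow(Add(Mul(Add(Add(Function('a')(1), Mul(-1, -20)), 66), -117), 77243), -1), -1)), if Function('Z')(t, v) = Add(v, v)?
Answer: -4416221820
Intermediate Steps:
Function('Z')(t, v) = Mul(2, v)
Function('a')(O) = Mul(-2, Pow(O, -1)) (Function('a')(O) = Mul(Rational(1, 2), Mul(-8, Pow(Mul(2, O), -1))) = Mul(Rational(1, 2), Mul(-8, Mul(Rational(1, 2), Pow(O, -1)))) = Mul(Rational(1, 2), Mul(-4, Pow(O, -1))) = Mul(-2, Pow(O, -1)))
Mul(-65508, Pow(Pow(Add(Mul(Add(Add(Function('a')(1), Mul(-1, -20)), 66), -117), 77243), -1), -1)) = Mul(-65508, Pow(Pow(Add(Mul(Add(Add(Mul(-2, Pow(1, -1)), Mul(-1, -20)), 66), -117), 77243), -1), -1)) = Mul(-65508, Pow(Pow(Add(Mul(Add(Add(Mul(-2, 1), 20), 66), -117), 77243), -1), -1)) = Mul(-65508, Pow(Pow(Add(Mul(Add(Add(-2, 20), 66), -117), 77243), -1), -1)) = Mul(-65508, Pow(Pow(Add(Mul(Add(18, 66), -117), 77243), -1), -1)) = Mul(-65508, Pow(Pow(Add(Mul(84, -117), 77243), -1), -1)) = Mul(-65508, Pow(Pow(Add(-9828, 77243), -1), -1)) = Mul(-65508, Pow(Pow(67415, -1), -1)) = Mul(-65508, Pow(Rational(1, 67415), -1)) = Mul(-65508, 67415) = -4416221820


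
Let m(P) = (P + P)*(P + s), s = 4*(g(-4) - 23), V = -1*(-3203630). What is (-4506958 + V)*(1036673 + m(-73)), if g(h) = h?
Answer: -1385566693472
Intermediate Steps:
V = 3203630
s = -108 (s = 4*(-4 - 23) = 4*(-27) = -108)
m(P) = 2*P*(-108 + P) (m(P) = (P + P)*(P - 108) = (2*P)*(-108 + P) = 2*P*(-108 + P))
(-4506958 + V)*(1036673 + m(-73)) = (-4506958 + 3203630)*(1036673 + 2*(-73)*(-108 - 73)) = -1303328*(1036673 + 2*(-73)*(-181)) = -1303328*(1036673 + 26426) = -1303328*1063099 = -1385566693472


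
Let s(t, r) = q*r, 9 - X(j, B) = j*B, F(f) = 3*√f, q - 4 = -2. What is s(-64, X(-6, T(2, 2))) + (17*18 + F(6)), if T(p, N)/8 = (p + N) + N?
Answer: 900 + 3*√6 ≈ 907.35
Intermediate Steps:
q = 2 (q = 4 - 2 = 2)
T(p, N) = 8*p + 16*N (T(p, N) = 8*((p + N) + N) = 8*((N + p) + N) = 8*(p + 2*N) = 8*p + 16*N)
X(j, B) = 9 - B*j (X(j, B) = 9 - j*B = 9 - B*j)
s(t, r) = 2*r
s(-64, X(-6, T(2, 2))) + (17*18 + F(6)) = 2*(9 - 1*(8*2 + 16*2)*(-6)) + (17*18 + 3*√6) = 2*(9 - 1*(16 + 32)*(-6)) + (306 + 3*√6) = 2*(9 - 1*48*(-6)) + (306 + 3*√6) = 2*(9 + 288) + (306 + 3*√6) = 2*297 + (306 + 3*√6) = 594 + (306 + 3*√6) = 900 + 3*√6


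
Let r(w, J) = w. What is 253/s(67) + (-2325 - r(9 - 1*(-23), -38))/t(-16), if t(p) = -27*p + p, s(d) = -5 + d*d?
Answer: -2615885/466336 ≈ -5.6094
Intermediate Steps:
s(d) = -5 + d²
t(p) = -26*p
253/s(67) + (-2325 - r(9 - 1*(-23), -38))/t(-16) = 253/(-5 + 67²) + (-2325 - (9 - 1*(-23)))/((-26*(-16))) = 253/(-5 + 4489) + (-2325 - (9 + 23))/416 = 253/4484 + (-2325 - 1*32)*(1/416) = 253*(1/4484) + (-2325 - 32)*(1/416) = 253/4484 - 2357*1/416 = 253/4484 - 2357/416 = -2615885/466336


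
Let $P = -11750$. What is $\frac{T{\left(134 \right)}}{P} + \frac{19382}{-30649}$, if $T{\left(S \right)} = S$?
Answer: $- \frac{115922733}{180062875} \approx -0.64379$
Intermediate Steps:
$\frac{T{\left(134 \right)}}{P} + \frac{19382}{-30649} = \frac{134}{-11750} + \frac{19382}{-30649} = 134 \left(- \frac{1}{11750}\right) + 19382 \left(- \frac{1}{30649}\right) = - \frac{67}{5875} - \frac{19382}{30649} = - \frac{115922733}{180062875}$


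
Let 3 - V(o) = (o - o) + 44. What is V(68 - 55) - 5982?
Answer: -6023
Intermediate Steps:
V(o) = -41 (V(o) = 3 - ((o - o) + 44) = 3 - (0 + 44) = 3 - 1*44 = 3 - 44 = -41)
V(68 - 55) - 5982 = -41 - 5982 = -6023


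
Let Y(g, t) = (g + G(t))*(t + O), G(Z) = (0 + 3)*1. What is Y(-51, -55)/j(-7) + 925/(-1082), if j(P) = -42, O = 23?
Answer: -283467/7574 ≈ -37.426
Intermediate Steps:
G(Z) = 3 (G(Z) = 3*1 = 3)
Y(g, t) = (3 + g)*(23 + t) (Y(g, t) = (g + 3)*(t + 23) = (3 + g)*(23 + t))
Y(-51, -55)/j(-7) + 925/(-1082) = (69 + 3*(-55) + 23*(-51) - 51*(-55))/(-42) + 925/(-1082) = (69 - 165 - 1173 + 2805)*(-1/42) + 925*(-1/1082) = 1536*(-1/42) - 925/1082 = -256/7 - 925/1082 = -283467/7574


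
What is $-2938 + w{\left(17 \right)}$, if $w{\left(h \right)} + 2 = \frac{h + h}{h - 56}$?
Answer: $- \frac{114694}{39} \approx -2940.9$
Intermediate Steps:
$w{\left(h \right)} = -2 + \frac{2 h}{-56 + h}$ ($w{\left(h \right)} = -2 + \frac{h + h}{h - 56} = -2 + \frac{2 h}{-56 + h}$)
$-2938 + w{\left(17 \right)} = -2938 + \frac{112}{-56 + 17} = -2938 + \frac{112}{-39} = -2938 + 112 \left(- \frac{1}{39}\right) = -2938 - \frac{112}{39} = - \frac{114694}{39}$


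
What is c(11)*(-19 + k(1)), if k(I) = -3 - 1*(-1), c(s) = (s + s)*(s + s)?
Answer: -10164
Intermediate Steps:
c(s) = 4*s² (c(s) = (2*s)*(2*s) = 4*s²)
k(I) = -2 (k(I) = -3 + 1 = -2)
c(11)*(-19 + k(1)) = (4*11²)*(-19 - 2) = (4*121)*(-21) = 484*(-21) = -10164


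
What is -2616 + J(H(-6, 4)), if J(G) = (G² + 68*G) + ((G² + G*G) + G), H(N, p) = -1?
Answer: -2682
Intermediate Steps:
J(G) = 3*G² + 69*G (J(G) = (G² + 68*G) + ((G² + G²) + G) = (G² + 68*G) + (2*G² + G) = (G² + 68*G) + (G + 2*G²) = 3*G² + 69*G)
-2616 + J(H(-6, 4)) = -2616 + 3*(-1)*(23 - 1) = -2616 + 3*(-1)*22 = -2616 - 66 = -2682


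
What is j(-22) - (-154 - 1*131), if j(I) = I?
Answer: 263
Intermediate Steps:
j(-22) - (-154 - 1*131) = -22 - (-154 - 1*131) = -22 - (-154 - 131) = -22 - 1*(-285) = -22 + 285 = 263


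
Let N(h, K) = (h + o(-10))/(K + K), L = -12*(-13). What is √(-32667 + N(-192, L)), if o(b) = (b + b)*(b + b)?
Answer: I*√293997/3 ≈ 180.74*I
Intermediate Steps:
L = 156
o(b) = 4*b² (o(b) = (2*b)*(2*b) = 4*b²)
N(h, K) = (400 + h)/(2*K) (N(h, K) = (h + 4*(-10)²)/(K + K) = (h + 4*100)/((2*K)) = (h + 400)*(1/(2*K)) = (400 + h)*(1/(2*K)) = (400 + h)/(2*K))
√(-32667 + N(-192, L)) = √(-32667 + (½)*(400 - 192)/156) = √(-32667 + (½)*(1/156)*208) = √(-32667 + ⅔) = √(-97999/3) = I*√293997/3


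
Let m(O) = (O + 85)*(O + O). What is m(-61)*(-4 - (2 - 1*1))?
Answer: 14640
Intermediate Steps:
m(O) = 2*O*(85 + O) (m(O) = (85 + O)*(2*O) = 2*O*(85 + O))
m(-61)*(-4 - (2 - 1*1)) = (2*(-61)*(85 - 61))*(-4 - (2 - 1*1)) = (2*(-61)*24)*(-4 - (2 - 1)) = -2928*(-4 - 1*1) = -2928*(-4 - 1) = -2928*(-5) = 14640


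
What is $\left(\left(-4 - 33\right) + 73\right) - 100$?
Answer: $-64$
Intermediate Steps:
$\left(\left(-4 - 33\right) + 73\right) - 100 = \left(-37 + 73\right) - 100 = 36 - 100 = -64$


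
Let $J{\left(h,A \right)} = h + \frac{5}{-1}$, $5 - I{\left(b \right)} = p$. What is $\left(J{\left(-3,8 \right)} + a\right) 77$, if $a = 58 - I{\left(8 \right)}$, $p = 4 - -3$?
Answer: $4004$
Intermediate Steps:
$p = 7$ ($p = 4 + 3 = 7$)
$I{\left(b \right)} = -2$ ($I{\left(b \right)} = 5 - 7 = -2$)
$J{\left(h,A \right)} = -5 + h$ ($J{\left(h,A \right)} = h + 5 \left(-1\right) = h - 5 = -5 + h$)
$a = 60$ ($a = 58 - -2 = 58 + 2 = 60$)
$\left(J{\left(-3,8 \right)} + a\right) 77 = \left(\left(-5 - 3\right) + 60\right) 77 = \left(-8 + 60\right) 77 = 52 \cdot 77 = 4004$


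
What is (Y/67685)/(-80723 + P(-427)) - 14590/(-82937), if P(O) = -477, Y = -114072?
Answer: 1432078960169/8139706725250 ≈ 0.17594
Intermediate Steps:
(Y/67685)/(-80723 + P(-427)) - 14590/(-82937) = (-114072/67685)/(-80723 - 477) - 14590/(-82937) = -114072*1/67685/(-81200) - 14590*(-1/82937) = -114072/67685*(-1/81200) + 14590/82937 = 2037/98143250 + 14590/82937 = 1432078960169/8139706725250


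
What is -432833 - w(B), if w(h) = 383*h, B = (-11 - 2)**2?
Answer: -497560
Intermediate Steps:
B = 169 (B = (-13)**2 = 169)
-432833 - w(B) = -432833 - 383*169 = -432833 - 1*64727 = -432833 - 64727 = -497560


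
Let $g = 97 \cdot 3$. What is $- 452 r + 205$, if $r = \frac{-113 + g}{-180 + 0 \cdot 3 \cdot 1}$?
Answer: $\frac{29339}{45} \approx 651.98$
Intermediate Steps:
$g = 291$
$r = - \frac{89}{90}$ ($r = \frac{-113 + 291}{-180 + 0 \cdot 3 \cdot 1} = \frac{178}{-180 + 0 \cdot 1} = \frac{178}{-180 + 0} = \frac{178}{-180} = 178 \left(- \frac{1}{180}\right) = - \frac{89}{90} \approx -0.98889$)
$- 452 r + 205 = \left(-452\right) \left(- \frac{89}{90}\right) + 205 = \frac{20114}{45} + 205 = \frac{29339}{45}$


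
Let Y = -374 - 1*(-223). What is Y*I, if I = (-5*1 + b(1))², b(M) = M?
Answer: -2416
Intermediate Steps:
I = 16 (I = (-5*1 + 1)² = (-5 + 1)² = (-4)² = 16)
Y = -151 (Y = -374 + 223 = -151)
Y*I = -151*16 = -2416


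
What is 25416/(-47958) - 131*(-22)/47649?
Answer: -178805338/380858457 ≈ -0.46948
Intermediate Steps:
25416/(-47958) - 131*(-22)/47649 = 25416*(-1/47958) + 2882*(1/47649) = -4236/7993 + 2882/47649 = -178805338/380858457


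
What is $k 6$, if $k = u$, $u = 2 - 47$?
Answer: $-270$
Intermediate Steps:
$u = -45$
$k = -45$
$k 6 = \left(-45\right) 6 = -270$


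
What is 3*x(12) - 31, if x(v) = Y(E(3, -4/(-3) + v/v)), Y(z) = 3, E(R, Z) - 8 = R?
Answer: -22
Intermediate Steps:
E(R, Z) = 8 + R
x(v) = 3
3*x(12) - 31 = 3*3 - 31 = 9 - 31 = -22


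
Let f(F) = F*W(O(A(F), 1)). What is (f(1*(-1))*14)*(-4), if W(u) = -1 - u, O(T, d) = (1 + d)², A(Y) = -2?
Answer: -280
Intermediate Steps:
f(F) = -5*F (f(F) = F*(-1 - (1 + 1)²) = F*(-1 - 1*2²) = F*(-1 - 1*4) = F*(-1 - 4) = F*(-5) = -5*F)
(f(1*(-1))*14)*(-4) = (-5*(-1)*14)*(-4) = (5*14)*(-4) = 70*(-4) = -280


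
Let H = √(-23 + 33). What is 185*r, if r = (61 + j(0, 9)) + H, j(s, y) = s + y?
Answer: 12950 + 185*√10 ≈ 13535.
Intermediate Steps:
H = √10 ≈ 3.1623
r = 70 + √10 (r = (61 + (0 + 9)) + √10 = (61 + 9) + √10 = 70 + √10 ≈ 73.162)
185*r = 185*(70 + √10) = 12950 + 185*√10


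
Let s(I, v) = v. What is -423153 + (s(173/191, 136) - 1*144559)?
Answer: -567576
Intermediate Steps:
-423153 + (s(173/191, 136) - 1*144559) = -423153 + (136 - 1*144559) = -423153 + (136 - 144559) = -423153 - 144423 = -567576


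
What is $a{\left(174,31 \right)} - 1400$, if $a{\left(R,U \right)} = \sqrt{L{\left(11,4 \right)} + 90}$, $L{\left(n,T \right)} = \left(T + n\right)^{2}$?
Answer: $-1400 + 3 \sqrt{35} \approx -1382.3$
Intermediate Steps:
$a{\left(R,U \right)} = 3 \sqrt{35}$ ($a{\left(R,U \right)} = \sqrt{\left(4 + 11\right)^{2} + 90} = \sqrt{15^{2} + 90} = \sqrt{225 + 90} = \sqrt{315} = 3 \sqrt{35}$)
$a{\left(174,31 \right)} - 1400 = 3 \sqrt{35} - 1400 = -1400 + 3 \sqrt{35}$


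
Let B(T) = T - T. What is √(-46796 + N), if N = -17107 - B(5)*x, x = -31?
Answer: I*√63903 ≈ 252.79*I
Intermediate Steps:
B(T) = 0
N = -17107 (N = -17107 - 0*(-31) = -17107 - 1*0 = -17107 + 0 = -17107)
√(-46796 + N) = √(-46796 - 17107) = √(-63903) = I*√63903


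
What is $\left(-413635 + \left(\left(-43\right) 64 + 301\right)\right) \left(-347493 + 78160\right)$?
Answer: $112065690638$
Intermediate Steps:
$\left(-413635 + \left(\left(-43\right) 64 + 301\right)\right) \left(-347493 + 78160\right) = \left(-413635 + \left(-2752 + 301\right)\right) \left(-269333\right) = \left(-413635 - 2451\right) \left(-269333\right) = \left(-416086\right) \left(-269333\right) = 112065690638$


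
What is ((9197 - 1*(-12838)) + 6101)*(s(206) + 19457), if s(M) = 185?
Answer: 552647312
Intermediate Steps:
((9197 - 1*(-12838)) + 6101)*(s(206) + 19457) = ((9197 - 1*(-12838)) + 6101)*(185 + 19457) = ((9197 + 12838) + 6101)*19642 = (22035 + 6101)*19642 = 28136*19642 = 552647312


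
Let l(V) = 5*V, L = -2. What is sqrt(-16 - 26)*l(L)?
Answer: -10*I*sqrt(42) ≈ -64.807*I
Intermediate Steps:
sqrt(-16 - 26)*l(L) = sqrt(-16 - 26)*(5*(-2)) = sqrt(-42)*(-10) = (I*sqrt(42))*(-10) = -10*I*sqrt(42)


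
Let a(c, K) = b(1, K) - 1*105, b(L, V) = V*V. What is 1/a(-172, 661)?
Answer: 1/436816 ≈ 2.2893e-6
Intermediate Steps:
b(L, V) = V²
a(c, K) = -105 + K² (a(c, K) = K² - 1*105 = K² - 105 = -105 + K²)
1/a(-172, 661) = 1/(-105 + 661²) = 1/(-105 + 436921) = 1/436816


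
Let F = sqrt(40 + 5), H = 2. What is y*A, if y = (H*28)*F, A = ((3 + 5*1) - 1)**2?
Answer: 8232*sqrt(5) ≈ 18407.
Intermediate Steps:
F = 3*sqrt(5) (F = sqrt(45) = 3*sqrt(5) ≈ 6.7082)
A = 49 (A = ((3 + 5) - 1)**2 = (8 - 1)**2 = 7**2 = 49)
y = 168*sqrt(5) (y = (2*28)*(3*sqrt(5)) = 56*(3*sqrt(5)) = 168*sqrt(5) ≈ 375.66)
y*A = (168*sqrt(5))*49 = 8232*sqrt(5)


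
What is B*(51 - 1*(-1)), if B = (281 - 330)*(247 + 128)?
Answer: -955500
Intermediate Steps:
B = -18375 (B = -49*375 = -18375)
B*(51 - 1*(-1)) = -18375*(51 - 1*(-1)) = -18375*(51 + 1) = -18375*52 = -955500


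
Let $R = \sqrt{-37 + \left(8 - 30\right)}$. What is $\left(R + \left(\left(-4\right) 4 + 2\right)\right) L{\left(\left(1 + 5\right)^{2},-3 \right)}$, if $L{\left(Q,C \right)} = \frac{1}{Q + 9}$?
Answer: $- \frac{14}{45} + \frac{i \sqrt{59}}{45} \approx -0.31111 + 0.17069 i$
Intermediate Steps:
$R = i \sqrt{59}$ ($R = \sqrt{-37 - 22} = \sqrt{-59} = i \sqrt{59} \approx 7.6811 i$)
$L{\left(Q,C \right)} = \frac{1}{9 + Q}$
$\left(R + \left(\left(-4\right) 4 + 2\right)\right) L{\left(\left(1 + 5\right)^{2},-3 \right)} = \frac{i \sqrt{59} + \left(\left(-4\right) 4 + 2\right)}{9 + \left(1 + 5\right)^{2}} = \frac{i \sqrt{59} + \left(-16 + 2\right)}{9 + 6^{2}} = \frac{i \sqrt{59} - 14}{9 + 36} = \frac{-14 + i \sqrt{59}}{45} = \left(-14 + i \sqrt{59}\right) \frac{1}{45} = - \frac{14}{45} + \frac{i \sqrt{59}}{45}$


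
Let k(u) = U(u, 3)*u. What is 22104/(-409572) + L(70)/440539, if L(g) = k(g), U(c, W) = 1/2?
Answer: -270092751/5012012203 ≈ -0.053889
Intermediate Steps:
U(c, W) = 1/2
k(u) = u/2
L(g) = g/2
22104/(-409572) + L(70)/440539 = 22104/(-409572) + ((1/2)*70)/440539 = 22104*(-1/409572) + 35*(1/440539) = -614/11377 + 35/440539 = -270092751/5012012203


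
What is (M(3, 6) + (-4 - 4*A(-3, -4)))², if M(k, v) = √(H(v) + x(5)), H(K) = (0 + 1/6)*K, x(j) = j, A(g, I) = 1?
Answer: (8 - √6)² ≈ 30.808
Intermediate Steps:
H(K) = K/6 (H(K) = (0 + ⅙)*K = K/6)
M(k, v) = √(5 + v/6) (M(k, v) = √(v/6 + 5) = √(5 + v/6))
(M(3, 6) + (-4 - 4*A(-3, -4)))² = (√(180 + 6*6)/6 + (-4 - 4*1))² = (√(180 + 36)/6 + (-4 - 4))² = (√216/6 - 8)² = ((6*√6)/6 - 8)² = (√6 - 8)² = (-8 + √6)²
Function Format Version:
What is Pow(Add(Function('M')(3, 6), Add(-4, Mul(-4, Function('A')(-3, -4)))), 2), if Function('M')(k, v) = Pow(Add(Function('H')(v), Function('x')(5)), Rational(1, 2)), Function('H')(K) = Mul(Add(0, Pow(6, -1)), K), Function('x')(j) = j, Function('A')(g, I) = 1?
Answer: Pow(Add(8, Mul(-1, Pow(6, Rational(1, 2)))), 2) ≈ 30.808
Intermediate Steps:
Function('H')(K) = Mul(Rational(1, 6), K) (Function('H')(K) = Mul(Add(0, Rational(1, 6)), K) = Mul(Rational(1, 6), K))
Function('M')(k, v) = Pow(Add(5, Mul(Rational(1, 6), v)), Rational(1, 2)) (Function('M')(k, v) = Pow(Add(Mul(Rational(1, 6), v), 5), Rational(1, 2)) = Pow(Add(5, Mul(Rational(1, 6), v)), Rational(1, 2)))
Pow(Add(Function('M')(3, 6), Add(-4, Mul(-4, Function('A')(-3, -4)))), 2) = Pow(Add(Mul(Rational(1, 6), Pow(Add(180, Mul(6, 6)), Rational(1, 2))), Add(-4, Mul(-4, 1))), 2) = Pow(Add(Mul(Rational(1, 6), Pow(Add(180, 36), Rational(1, 2))), Add(-4, -4)), 2) = Pow(Add(Mul(Rational(1, 6), Pow(216, Rational(1, 2))), -8), 2) = Pow(Add(Mul(Rational(1, 6), Mul(6, Pow(6, Rational(1, 2)))), -8), 2) = Pow(Add(Pow(6, Rational(1, 2)), -8), 2) = Pow(Add(-8, Pow(6, Rational(1, 2))), 2)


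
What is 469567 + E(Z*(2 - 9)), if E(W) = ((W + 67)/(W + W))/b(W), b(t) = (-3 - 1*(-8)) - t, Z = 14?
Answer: 9479618627/20188 ≈ 4.6957e+5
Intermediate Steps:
b(t) = 5 - t (b(t) = (-3 + 8) - t = 5 - t)
E(W) = (67 + W)/(2*W*(5 - W)) (E(W) = ((W + 67)/(W + W))/(5 - W) = ((67 + W)/((2*W)))/(5 - W) = ((67 + W)*(1/(2*W)))/(5 - W) = ((67 + W)/(2*W))/(5 - W) = (67 + W)/(2*W*(5 - W)))
469567 + E(Z*(2 - 9)) = 469567 + (-67 - 14*(2 - 9))/(2*((14*(2 - 9)))*(-5 + 14*(2 - 9))) = 469567 + (-67 - 14*(-7))/(2*((14*(-7)))*(-5 + 14*(-7))) = 469567 + (1/2)*(-67 - 1*(-98))/(-98*(-5 - 98)) = 469567 + (1/2)*(-1/98)*(-67 + 98)/(-103) = 469567 + (1/2)*(-1/98)*(-1/103)*31 = 469567 + 31/20188 = 9479618627/20188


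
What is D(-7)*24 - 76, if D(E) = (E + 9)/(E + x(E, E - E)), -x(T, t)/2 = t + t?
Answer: -580/7 ≈ -82.857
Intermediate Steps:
x(T, t) = -4*t (x(T, t) = -2*(t + t) = -4*t)
D(E) = (9 + E)/E (D(E) = (E + 9)/(E - 4*(E - E)) = (9 + E)/(E - 4*0) = (9 + E)/(E + 0) = (9 + E)/E)
D(-7)*24 - 76 = ((9 - 7)/(-7))*24 - 76 = -⅐*2*24 - 76 = -2/7*24 - 76 = -48/7 - 76 = -580/7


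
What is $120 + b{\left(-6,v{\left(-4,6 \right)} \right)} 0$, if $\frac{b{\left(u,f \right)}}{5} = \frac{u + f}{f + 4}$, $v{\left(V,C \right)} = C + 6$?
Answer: $120$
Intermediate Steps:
$v{\left(V,C \right)} = 6 + C$
$b{\left(u,f \right)} = \frac{5 \left(f + u\right)}{4 + f}$ ($b{\left(u,f \right)} = 5 \frac{u + f}{f + 4} = 5 \frac{f + u}{4 + f} = \frac{5 \left(f + u\right)}{4 + f}$)
$120 + b{\left(-6,v{\left(-4,6 \right)} \right)} 0 = 120 + \frac{5 \left(\left(6 + 6\right) - 6\right)}{4 + \left(6 + 6\right)} 0 = 120 + \frac{5 \left(12 - 6\right)}{4 + 12} \cdot 0 = 120 + 5 \cdot \frac{1}{16} \cdot 6 \cdot 0 = 120 + \frac{15}{8} \cdot 0 = 120 + 0 = 120$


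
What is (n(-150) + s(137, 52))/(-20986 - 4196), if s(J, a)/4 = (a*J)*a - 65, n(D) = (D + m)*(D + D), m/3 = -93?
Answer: -268372/4197 ≈ -63.944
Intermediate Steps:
m = -279 (m = 3*(-93) = -279)
n(D) = 2*D*(-279 + D) (n(D) = (D - 279)*(D + D) = (-279 + D)*(2*D) = 2*D*(-279 + D))
s(J, a) = -260 + 4*J*a**2 (s(J, a) = 4*((a*J)*a - 65) = 4*((J*a)*a - 65) = 4*(J*a**2 - 65) = 4*(-65 + J*a**2) = -260 + 4*J*a**2)
(n(-150) + s(137, 52))/(-20986 - 4196) = (2*(-150)*(-279 - 150) + (-260 + 4*137*52**2))/(-20986 - 4196) = (2*(-150)*(-429) + (-260 + 4*137*2704))/(-25182) = (128700 + (-260 + 1481792))*(-1/25182) = (128700 + 1481532)*(-1/25182) = 1610232*(-1/25182) = -268372/4197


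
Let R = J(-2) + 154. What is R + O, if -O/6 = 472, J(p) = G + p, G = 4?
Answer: -2676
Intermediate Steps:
J(p) = 4 + p
R = 156 (R = (4 - 2) + 154 = 2 + 154 = 156)
O = -2832 (O = -6*472 = -2832)
R + O = 156 - 2832 = -2676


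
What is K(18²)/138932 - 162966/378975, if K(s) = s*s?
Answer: 1428507274/4387646225 ≈ 0.32557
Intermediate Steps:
K(s) = s²
K(18²)/138932 - 162966/378975 = (18²)²/138932 - 162966/378975 = 324²*(1/138932) - 162966*1/378975 = 104976*(1/138932) - 54322/126325 = 26244/34733 - 54322/126325 = 1428507274/4387646225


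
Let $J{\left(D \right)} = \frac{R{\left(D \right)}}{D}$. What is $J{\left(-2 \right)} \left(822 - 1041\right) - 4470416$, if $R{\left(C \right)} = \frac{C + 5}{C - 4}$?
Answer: $- \frac{17881883}{4} \approx -4.4705 \cdot 10^{6}$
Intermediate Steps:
$R{\left(C \right)} = \frac{5 + C}{-4 + C}$
$J{\left(D \right)} = \frac{5 + D}{D \left(-4 + D\right)}$ ($J{\left(D \right)} = \frac{\frac{1}{-4 + D} \left(5 + D\right)}{D} = \frac{5 + D}{D \left(-4 + D\right)}$)
$J{\left(-2 \right)} \left(822 - 1041\right) - 4470416 = \frac{5 - 2}{\left(-2\right) \left(-4 - 2\right)} \left(822 - 1041\right) - 4470416 = \left(- \frac{1}{2}\right) \frac{1}{-6} \cdot 3 \left(-219\right) - 4470416 = \left(- \frac{1}{2}\right) \left(- \frac{1}{6}\right) 3 \left(-219\right) - 4470416 = \frac{1}{4} \left(-219\right) - 4470416 = - \frac{219}{4} - 4470416 = - \frac{17881883}{4}$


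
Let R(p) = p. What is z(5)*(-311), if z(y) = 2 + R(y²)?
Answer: -8397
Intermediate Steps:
z(y) = 2 + y²
z(5)*(-311) = (2 + 5²)*(-311) = (2 + 25)*(-311) = 27*(-311) = -8397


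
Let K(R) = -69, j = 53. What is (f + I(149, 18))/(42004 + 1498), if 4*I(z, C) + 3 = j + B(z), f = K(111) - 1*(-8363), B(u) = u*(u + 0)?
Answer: 55427/174008 ≈ 0.31853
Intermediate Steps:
B(u) = u² (B(u) = u*u = u²)
f = 8294 (f = -69 - 1*(-8363) = -69 + 8363 = 8294)
I(z, C) = 25/2 + z²/4 (I(z, C) = -¾ + (53 + z²)/4 = -¾ + (53/4 + z²/4) = 25/2 + z²/4)
(f + I(149, 18))/(42004 + 1498) = (8294 + (25/2 + (¼)*149²))/(42004 + 1498) = (8294 + (25/2 + (¼)*22201))/43502 = (8294 + (25/2 + 22201/4))*(1/43502) = (8294 + 22251/4)*(1/43502) = (55427/4)*(1/43502) = 55427/174008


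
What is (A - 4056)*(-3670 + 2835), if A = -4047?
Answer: 6766005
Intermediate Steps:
(A - 4056)*(-3670 + 2835) = (-4047 - 4056)*(-3670 + 2835) = -8103*(-835) = 6766005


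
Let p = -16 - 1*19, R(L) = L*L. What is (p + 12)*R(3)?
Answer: -207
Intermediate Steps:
R(L) = L²
p = -35 (p = -16 - 19 = -35)
(p + 12)*R(3) = (-35 + 12)*3² = -23*9 = -207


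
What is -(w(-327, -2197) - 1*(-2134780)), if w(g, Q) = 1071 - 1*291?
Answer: -2135560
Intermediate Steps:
w(g, Q) = 780 (w(g, Q) = 1071 - 291 = 780)
-(w(-327, -2197) - 1*(-2134780)) = -(780 - 1*(-2134780)) = -(780 + 2134780) = -1*2135560 = -2135560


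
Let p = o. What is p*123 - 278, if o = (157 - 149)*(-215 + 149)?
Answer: -65222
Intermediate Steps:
o = -528 (o = 8*(-66) = -528)
p = -528
p*123 - 278 = -528*123 - 278 = -64944 - 278 = -65222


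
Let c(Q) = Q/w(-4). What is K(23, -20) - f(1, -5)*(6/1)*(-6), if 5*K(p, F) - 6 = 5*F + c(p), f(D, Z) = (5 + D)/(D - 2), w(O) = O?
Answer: -4719/20 ≈ -235.95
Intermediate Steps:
c(Q) = -Q/4 (c(Q) = Q/(-4) = Q*(-¼) = -Q/4)
f(D, Z) = (5 + D)/(-2 + D)
K(p, F) = 6/5 + F - p/20 (K(p, F) = 6/5 + (5*F - p/4)/5 = 6/5 + (F - p/20) = 6/5 + F - p/20)
K(23, -20) - f(1, -5)*(6/1)*(-6) = (6/5 - 20 - 1/20*23) - ((5 + 1)/(-2 + 1))*(6/1)*(-6) = (6/5 - 20 - 23/20) - (6/(-1))*(6*1)*(-6) = -399/20 - -1*6*6*(-6) = -399/20 - (-6*6)*(-6) = -399/20 - (-36)*(-6) = -399/20 - 1*216 = -399/20 - 216 = -4719/20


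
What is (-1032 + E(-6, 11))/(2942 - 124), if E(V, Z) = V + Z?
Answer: -1027/2818 ≈ -0.36444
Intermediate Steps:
(-1032 + E(-6, 11))/(2942 - 124) = (-1032 + (-6 + 11))/(2942 - 124) = (-1032 + 5)/2818 = -1027*1/2818 = -1027/2818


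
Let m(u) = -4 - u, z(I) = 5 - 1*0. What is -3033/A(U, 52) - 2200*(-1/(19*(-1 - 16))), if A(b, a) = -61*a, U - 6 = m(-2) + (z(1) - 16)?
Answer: -5998741/1024556 ≈ -5.8550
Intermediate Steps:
z(I) = 5 (z(I) = 5 + 0 = 5)
U = -7 (U = 6 + ((-4 - 1*(-2)) + (5 - 16)) = 6 + ((-4 + 2) - 11) = 6 + (-2 - 11) = 6 - 13 = -7)
-3033/A(U, 52) - 2200*(-1/(19*(-1 - 16))) = -3033/((-61*52)) - 2200*(-1/(19*(-1 - 16))) = -3033/(-3172) - 2200/((-19*(-17))) = -3033*(-1/3172) - 2200/323 = 3033/3172 - 2200*1/323 = 3033/3172 - 2200/323 = -5998741/1024556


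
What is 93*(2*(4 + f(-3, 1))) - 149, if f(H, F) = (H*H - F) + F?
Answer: 2269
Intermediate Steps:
f(H, F) = H² (f(H, F) = (H² - F) + F = H²)
93*(2*(4 + f(-3, 1))) - 149 = 93*(2*(4 + (-3)²)) - 149 = 93*(2*(4 + 9)) - 149 = 93*(2*13) - 149 = 93*26 - 149 = 2418 - 149 = 2269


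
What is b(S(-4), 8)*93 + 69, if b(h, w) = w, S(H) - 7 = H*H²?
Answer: 813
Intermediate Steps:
S(H) = 7 + H³ (S(H) = 7 + H*H² = 7 + H³)
b(S(-4), 8)*93 + 69 = 8*93 + 69 = 744 + 69 = 813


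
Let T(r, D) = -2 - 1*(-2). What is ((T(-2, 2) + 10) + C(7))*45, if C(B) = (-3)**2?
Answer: 855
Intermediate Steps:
C(B) = 9
T(r, D) = 0 (T(r, D) = -2 + 2 = 0)
((T(-2, 2) + 10) + C(7))*45 = ((0 + 10) + 9)*45 = (10 + 9)*45 = 19*45 = 855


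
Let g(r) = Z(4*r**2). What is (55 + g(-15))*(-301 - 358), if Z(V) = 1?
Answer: -36904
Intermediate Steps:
g(r) = 1
(55 + g(-15))*(-301 - 358) = (55 + 1)*(-301 - 358) = 56*(-659) = -36904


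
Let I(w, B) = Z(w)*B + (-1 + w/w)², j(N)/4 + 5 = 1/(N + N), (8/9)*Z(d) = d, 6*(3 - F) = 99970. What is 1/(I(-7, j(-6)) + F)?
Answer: -24/395965 ≈ -6.0611e-5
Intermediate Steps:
F = -49976/3 (F = 3 - ⅙*99970 = 3 - 49985/3 = -49976/3 ≈ -16659.)
Z(d) = 9*d/8
j(N) = -20 + 2/N (j(N) = -20 + 4/(N + N) = -20 + 4/((2*N)) = -20 + 4*(1/(2*N)) = -20 + 2/N)
I(w, B) = 9*B*w/8 (I(w, B) = (9*w/8)*B + (-1 + w/w)² = 9*B*w/8 + (-1 + 1)² = 9*B*w/8 + 0² = 9*B*w/8 + 0 = 9*B*w/8)
1/(I(-7, j(-6)) + F) = 1/((9/8)*(-20 + 2/(-6))*(-7) - 49976/3) = 1/((9/8)*(-20 + 2*(-⅙))*(-7) - 49976/3) = 1/((9/8)*(-20 - ⅓)*(-7) - 49976/3) = 1/((9/8)*(-61/3)*(-7) - 49976/3) = 1/(1281/8 - 49976/3) = 1/(-395965/24) = -24/395965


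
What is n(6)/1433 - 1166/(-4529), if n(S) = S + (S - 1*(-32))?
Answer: 1870154/6490057 ≈ 0.28816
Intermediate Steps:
n(S) = 32 + 2*S (n(S) = S + (S + 32) = S + (32 + S) = 32 + 2*S)
n(6)/1433 - 1166/(-4529) = (32 + 2*6)/1433 - 1166/(-4529) = (32 + 12)*(1/1433) - 1166*(-1/4529) = 44*(1/1433) + 1166/4529 = 44/1433 + 1166/4529 = 1870154/6490057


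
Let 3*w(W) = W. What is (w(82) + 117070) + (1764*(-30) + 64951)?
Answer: 387385/3 ≈ 1.2913e+5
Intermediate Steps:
w(W) = W/3
(w(82) + 117070) + (1764*(-30) + 64951) = ((1/3)*82 + 117070) + (1764*(-30) + 64951) = (82/3 + 117070) + (-52920 + 64951) = 351292/3 + 12031 = 387385/3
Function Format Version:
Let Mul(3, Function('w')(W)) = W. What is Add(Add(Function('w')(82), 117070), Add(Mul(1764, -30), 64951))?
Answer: Rational(387385, 3) ≈ 1.2913e+5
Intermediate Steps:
Function('w')(W) = Mul(Rational(1, 3), W)
Add(Add(Function('w')(82), 117070), Add(Mul(1764, -30), 64951)) = Add(Add(Mul(Rational(1, 3), 82), 117070), Add(Mul(1764, -30), 64951)) = Add(Add(Rational(82, 3), 117070), Add(-52920, 64951)) = Add(Rational(351292, 3), 12031) = Rational(387385, 3)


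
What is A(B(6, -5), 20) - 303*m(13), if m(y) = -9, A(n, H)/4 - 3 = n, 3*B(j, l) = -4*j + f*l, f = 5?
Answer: 8021/3 ≈ 2673.7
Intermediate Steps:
B(j, l) = -4*j/3 + 5*l/3 (B(j, l) = (-4*j + 5*l)/3 = -4*j/3 + 5*l/3)
A(n, H) = 12 + 4*n
A(B(6, -5), 20) - 303*m(13) = (12 + 4*(-4/3*6 + (5/3)*(-5))) - 303*(-9) = (12 + 4*(-8 - 25/3)) + 2727 = (12 + 4*(-49/3)) + 2727 = (12 - 196/3) + 2727 = -160/3 + 2727 = 8021/3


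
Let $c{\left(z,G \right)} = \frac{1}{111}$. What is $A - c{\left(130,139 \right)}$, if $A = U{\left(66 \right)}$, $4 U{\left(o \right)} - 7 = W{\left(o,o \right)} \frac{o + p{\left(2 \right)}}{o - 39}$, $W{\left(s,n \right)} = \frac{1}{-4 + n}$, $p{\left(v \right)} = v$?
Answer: $\frac{216925}{123876} \approx 1.7511$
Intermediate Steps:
$c{\left(z,G \right)} = \frac{1}{111}$
$U{\left(o \right)} = \frac{7}{4} + \frac{2 + o}{4 \left(-39 + o\right) \left(-4 + o\right)}$ ($U{\left(o \right)} = \frac{7}{4} + \frac{\frac{1}{-4 + o} \frac{o + 2}{o - 39}}{4} = \frac{7}{4} + \frac{\frac{1}{-4 + o} \frac{2 + o}{-39 + o}}{4} = \frac{7}{4} + \frac{\frac{1}{-39 + o} \frac{1}{-4 + o} \left(2 + o\right)}{4} = \frac{7}{4} + \frac{2 + o}{4 \left(-39 + o\right) \left(-4 + o\right)}$)
$A = \frac{5893}{3348}$ ($A = \frac{2 + 66 + 7 \left(-39 + 66\right) \left(-4 + 66\right)}{4 \left(-39 + 66\right) \left(-4 + 66\right)} = \frac{2 + 66 + 7 \cdot 27 \cdot 62}{4 \cdot 27 \cdot 62} = \frac{1}{4} \cdot \frac{1}{27} \cdot \frac{1}{62} \left(2 + 66 + 11718\right) = \frac{1}{4} \cdot \frac{1}{27} \cdot \frac{1}{62} \cdot 11786 = \frac{5893}{3348} \approx 1.7602$)
$A - c{\left(130,139 \right)} = \frac{5893}{3348} - \frac{1}{111} = \frac{216925}{123876}$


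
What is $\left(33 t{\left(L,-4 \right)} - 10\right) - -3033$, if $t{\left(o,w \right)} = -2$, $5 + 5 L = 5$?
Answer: $2957$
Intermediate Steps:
$L = 0$ ($L = -1 + \frac{1}{5} \cdot 5 = -1 + 1 = 0$)
$\left(33 t{\left(L,-4 \right)} - 10\right) - -3033 = \left(33 \left(-2\right) - 10\right) - -3033 = \left(-66 - 10\right) + 3033 = -76 + 3033 = 2957$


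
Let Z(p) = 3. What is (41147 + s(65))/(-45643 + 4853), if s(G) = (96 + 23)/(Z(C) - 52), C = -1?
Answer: -144006/142765 ≈ -1.0087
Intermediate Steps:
s(G) = -17/7 (s(G) = (96 + 23)/(3 - 52) = 119/(-49) = 119*(-1/49) = -17/7)
(41147 + s(65))/(-45643 + 4853) = (41147 - 17/7)/(-45643 + 4853) = (288012/7)/(-40790) = (288012/7)*(-1/40790) = -144006/142765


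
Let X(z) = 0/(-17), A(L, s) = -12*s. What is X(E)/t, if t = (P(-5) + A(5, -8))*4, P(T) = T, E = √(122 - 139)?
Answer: 0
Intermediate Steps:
E = I*√17 (E = √(-17) = I*√17 ≈ 4.1231*I)
X(z) = 0 (X(z) = 0*(-1/17) = 0)
t = 364 (t = (-5 - 12*(-8))*4 = (-5 + 96)*4 = 91*4 = 364)
X(E)/t = 0/364 = 0*(1/364) = 0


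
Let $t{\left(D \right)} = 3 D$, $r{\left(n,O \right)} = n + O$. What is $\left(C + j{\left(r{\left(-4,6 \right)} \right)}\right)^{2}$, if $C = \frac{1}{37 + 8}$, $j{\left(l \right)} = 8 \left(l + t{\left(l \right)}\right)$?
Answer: $\frac{8300161}{2025} \approx 4098.8$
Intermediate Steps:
$r{\left(n,O \right)} = O + n$
$j{\left(l \right)} = 32 l$ ($j{\left(l \right)} = 8 \left(l + 3 l\right) = 8 \cdot 4 l = 32 l$)
$C = \frac{1}{45} \approx 0.022222$
$\left(C + j{\left(r{\left(-4,6 \right)} \right)}\right)^{2} = \left(\frac{1}{45} + 32 \left(6 - 4\right)\right)^{2} = \left(\frac{1}{45} + 32 \cdot 2\right)^{2} = \left(\frac{1}{45} + 64\right)^{2} = \left(\frac{2881}{45}\right)^{2} = \frac{8300161}{2025}$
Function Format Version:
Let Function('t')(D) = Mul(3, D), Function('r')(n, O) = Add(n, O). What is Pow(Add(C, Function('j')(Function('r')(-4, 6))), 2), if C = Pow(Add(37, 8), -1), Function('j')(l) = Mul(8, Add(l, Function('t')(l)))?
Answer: Rational(8300161, 2025) ≈ 4098.8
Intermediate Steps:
Function('r')(n, O) = Add(O, n)
Function('j')(l) = Mul(32, l) (Function('j')(l) = Mul(8, Add(l, Mul(3, l))) = Mul(8, Mul(4, l)) = Mul(32, l))
C = Rational(1, 45) (C = Pow(45, -1) = Rational(1, 45) ≈ 0.022222)
Pow(Add(C, Function('j')(Function('r')(-4, 6))), 2) = Pow(Add(Rational(1, 45), Mul(32, Add(6, -4))), 2) = Pow(Add(Rational(1, 45), Mul(32, 2)), 2) = Pow(Add(Rational(1, 45), 64), 2) = Pow(Rational(2881, 45), 2) = Rational(8300161, 2025)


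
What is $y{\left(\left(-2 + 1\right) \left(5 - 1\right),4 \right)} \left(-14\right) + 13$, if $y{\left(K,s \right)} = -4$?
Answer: $69$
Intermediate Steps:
$y{\left(\left(-2 + 1\right) \left(5 - 1\right),4 \right)} \left(-14\right) + 13 = \left(-4\right) \left(-14\right) + 13 = 56 + 13 = 69$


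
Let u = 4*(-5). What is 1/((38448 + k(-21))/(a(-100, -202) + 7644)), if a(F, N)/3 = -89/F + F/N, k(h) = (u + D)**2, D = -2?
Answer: 77246367/393213200 ≈ 0.19645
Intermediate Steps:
u = -20
k(h) = 484 (k(h) = (-20 - 2)**2 = (-22)**2 = 484)
a(F, N) = -267/F + 3*F/N (a(F, N) = 3*(-89/F + F/N) = -267/F + 3*F/N)
1/((38448 + k(-21))/(a(-100, -202) + 7644)) = 1/((38448 + 484)/((-267/(-100) + 3*(-100)/(-202)) + 7644)) = 1/(38932/((-267*(-1/100) + 3*(-100)*(-1/202)) + 7644)) = 1/(38932/((267/100 + 150/101) + 7644)) = 1/(38932/(41967/10100 + 7644)) = 1/(38932/(77246367/10100)) = 1/(38932*(10100/77246367)) = 1/(393213200/77246367) = 77246367/393213200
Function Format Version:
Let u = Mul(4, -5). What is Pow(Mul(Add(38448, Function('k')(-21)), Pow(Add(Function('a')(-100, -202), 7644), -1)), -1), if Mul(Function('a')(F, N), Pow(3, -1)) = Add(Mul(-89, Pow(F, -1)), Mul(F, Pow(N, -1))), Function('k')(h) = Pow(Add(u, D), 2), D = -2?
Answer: Rational(77246367, 393213200) ≈ 0.19645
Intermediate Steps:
u = -20
Function('k')(h) = 484 (Function('k')(h) = Pow(Add(-20, -2), 2) = Pow(-22, 2) = 484)
Function('a')(F, N) = Add(Mul(-267, Pow(F, -1)), Mul(3, F, Pow(N, -1))) (Function('a')(F, N) = Mul(3, Add(Mul(-89, Pow(F, -1)), Mul(F, Pow(N, -1)))) = Add(Mul(-267, Pow(F, -1)), Mul(3, F, Pow(N, -1))))
Pow(Mul(Add(38448, Function('k')(-21)), Pow(Add(Function('a')(-100, -202), 7644), -1)), -1) = Pow(Mul(Add(38448, 484), Pow(Add(Add(Mul(-267, Pow(-100, -1)), Mul(3, -100, Pow(-202, -1))), 7644), -1)), -1) = Pow(Mul(38932, Pow(Add(Add(Mul(-267, Rational(-1, 100)), Mul(3, -100, Rational(-1, 202))), 7644), -1)), -1) = Pow(Mul(38932, Pow(Add(Add(Rational(267, 100), Rational(150, 101)), 7644), -1)), -1) = Pow(Mul(38932, Pow(Add(Rational(41967, 10100), 7644), -1)), -1) = Pow(Mul(38932, Pow(Rational(77246367, 10100), -1)), -1) = Pow(Mul(38932, Rational(10100, 77246367)), -1) = Pow(Rational(393213200, 77246367), -1) = Rational(77246367, 393213200)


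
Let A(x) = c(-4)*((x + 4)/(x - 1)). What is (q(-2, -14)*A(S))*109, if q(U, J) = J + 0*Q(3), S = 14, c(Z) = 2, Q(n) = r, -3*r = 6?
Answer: -54936/13 ≈ -4225.8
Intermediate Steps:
r = -2 (r = -⅓*6 = -2)
Q(n) = -2
q(U, J) = J (q(U, J) = J + 0*(-2) = J + 0 = J)
A(x) = 2*(4 + x)/(-1 + x) (A(x) = 2*((x + 4)/(x - 1)) = 2*((4 + x)/(-1 + x)) = 2*(4 + x)/(-1 + x))
(q(-2, -14)*A(S))*109 = -28*(4 + 14)/(-1 + 14)*109 = -28*18/13*109 = -14*36/13*109 = -504/13*109 = -54936/13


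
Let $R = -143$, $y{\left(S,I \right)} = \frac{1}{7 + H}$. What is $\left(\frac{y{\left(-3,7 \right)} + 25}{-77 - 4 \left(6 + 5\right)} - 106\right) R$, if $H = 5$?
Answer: $\frac{2004769}{132} \approx 15188.0$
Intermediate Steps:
$y{\left(S,I \right)} = \frac{1}{12}$ ($y{\left(S,I \right)} = \frac{1}{7 + 5} = \frac{1}{12}$)
$\left(\frac{y{\left(-3,7 \right)} + 25}{-77 - 4 \left(6 + 5\right)} - 106\right) R = \left(\frac{\frac{1}{12} + 25}{-77 - 4 \left(6 + 5\right)} - 106\right) \left(-143\right) = \left(\frac{301}{12 \left(-77 - 44\right)} - 106\right) \left(-143\right) = \left(\frac{301}{12 \left(-121\right)} - 106\right) \left(-143\right) = \left(\frac{301}{12} \left(- \frac{1}{121}\right) - 106\right) \left(-143\right) = \left(- \frac{301}{1452} - 106\right) \left(-143\right) = \left(- \frac{154213}{1452}\right) \left(-143\right) = \frac{2004769}{132}$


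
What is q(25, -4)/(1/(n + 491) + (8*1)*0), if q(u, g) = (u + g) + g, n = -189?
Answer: 5134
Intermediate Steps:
q(u, g) = u + 2*g (q(u, g) = (g + u) + g = u + 2*g)
q(25, -4)/(1/(n + 491) + (8*1)*0) = (25 + 2*(-4))/(1/(-189 + 491) + (8*1)*0) = (25 - 8)/(1/302 + 8*0) = 17/(1/302 + 0) = 17/(1/302) = 17*302 = 5134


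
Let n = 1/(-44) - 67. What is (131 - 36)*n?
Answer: -280155/44 ≈ -6367.2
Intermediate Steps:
n = -2949/44 (n = -1/44 - 67 = -2949/44 ≈ -67.023)
(131 - 36)*n = (131 - 36)*(-2949/44) = 95*(-2949/44) = -280155/44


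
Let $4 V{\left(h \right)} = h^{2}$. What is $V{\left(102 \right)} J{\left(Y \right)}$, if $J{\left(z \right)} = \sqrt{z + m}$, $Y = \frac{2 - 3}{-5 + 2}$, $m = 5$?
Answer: $3468 \sqrt{3} \approx 6006.8$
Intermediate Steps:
$Y = \frac{1}{3}$ ($Y = - \frac{1}{-3} = \left(-1\right) \left(- \frac{1}{3}\right) = \frac{1}{3} \approx 0.33333$)
$V{\left(h \right)} = \frac{h^{2}}{4}$
$J{\left(z \right)} = \sqrt{5 + z}$ ($J{\left(z \right)} = \sqrt{z + 5} = \sqrt{5 + z}$)
$V{\left(102 \right)} J{\left(Y \right)} = \frac{102^{2}}{4} \sqrt{5 + \frac{1}{3}} = \frac{1}{4} \cdot 10404 \sqrt{\frac{16}{3}} = 2601 \frac{4 \sqrt{3}}{3} = 3468 \sqrt{3}$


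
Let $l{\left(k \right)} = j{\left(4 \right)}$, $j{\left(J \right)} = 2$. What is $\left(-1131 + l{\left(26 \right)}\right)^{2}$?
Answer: $1274641$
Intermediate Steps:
$l{\left(k \right)} = 2$
$\left(-1131 + l{\left(26 \right)}\right)^{2} = \left(-1131 + 2\right)^{2} = \left(-1129\right)^{2} = 1274641$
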